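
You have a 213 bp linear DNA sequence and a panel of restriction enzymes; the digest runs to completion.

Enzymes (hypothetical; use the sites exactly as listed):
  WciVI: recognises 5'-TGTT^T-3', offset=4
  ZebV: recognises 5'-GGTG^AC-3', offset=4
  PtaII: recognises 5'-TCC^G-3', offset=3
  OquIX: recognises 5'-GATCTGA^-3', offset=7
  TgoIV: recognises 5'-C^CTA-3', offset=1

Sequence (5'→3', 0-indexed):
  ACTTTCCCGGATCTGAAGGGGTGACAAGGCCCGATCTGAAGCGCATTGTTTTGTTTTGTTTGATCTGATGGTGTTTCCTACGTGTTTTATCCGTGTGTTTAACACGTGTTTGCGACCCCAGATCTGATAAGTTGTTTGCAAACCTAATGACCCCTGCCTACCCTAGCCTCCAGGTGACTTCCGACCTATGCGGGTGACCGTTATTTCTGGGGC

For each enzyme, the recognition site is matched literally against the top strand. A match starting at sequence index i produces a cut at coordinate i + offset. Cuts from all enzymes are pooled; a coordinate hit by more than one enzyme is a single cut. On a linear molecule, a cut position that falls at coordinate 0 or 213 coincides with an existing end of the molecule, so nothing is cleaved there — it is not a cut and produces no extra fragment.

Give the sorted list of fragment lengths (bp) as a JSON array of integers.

Scan for sites:
  WciVI (TGTTT, off=4): starts [46, 51, 56, 71, 82, 95, 106, 132] → cuts [50, 55, 60, 75, 86, 99, 110, 136]
  ZebV (GGTGAC, off=4): starts [19, 172, 192] → cuts [23, 176, 196]
  PtaII (TCCG, off=3): starts [89, 179] → cuts [92, 182]
  OquIX (GATCTGA, off=7): starts [9, 32, 61, 120] → cuts [16, 39, 68, 127]
  TgoIV (CCTA, off=1): starts [76, 142, 156, 161, 184] → cuts [77, 143, 157, 162, 185]

Pooled cuts: [16, 23, 39, 50, 55, 60, 68, 75, 77, 86, 92, 99, 110, 127, 136, 143, 157, 162, 176, 182, 185, 196]

Fragment lengths:
  [0,16): 16 bp
  [16,23): 7 bp
  [23,39): 16 bp
  [39,50): 11 bp
  [50,55): 5 bp
  [55,60): 5 bp
  [60,68): 8 bp
  [68,75): 7 bp
  [75,77): 2 bp
  [77,86): 9 bp
  [86,92): 6 bp
  [92,99): 7 bp
  [99,110): 11 bp
  [110,127): 17 bp
  [127,136): 9 bp
  [136,143): 7 bp
  [143,157): 14 bp
  [157,162): 5 bp
  [162,176): 14 bp
  [176,182): 6 bp
  [182,185): 3 bp
  [185,196): 11 bp
  [196,213): 17 bp

[2,3,5,5,5,6,6,7,7,7,7,8,9,9,11,11,11,14,14,16,16,17,17]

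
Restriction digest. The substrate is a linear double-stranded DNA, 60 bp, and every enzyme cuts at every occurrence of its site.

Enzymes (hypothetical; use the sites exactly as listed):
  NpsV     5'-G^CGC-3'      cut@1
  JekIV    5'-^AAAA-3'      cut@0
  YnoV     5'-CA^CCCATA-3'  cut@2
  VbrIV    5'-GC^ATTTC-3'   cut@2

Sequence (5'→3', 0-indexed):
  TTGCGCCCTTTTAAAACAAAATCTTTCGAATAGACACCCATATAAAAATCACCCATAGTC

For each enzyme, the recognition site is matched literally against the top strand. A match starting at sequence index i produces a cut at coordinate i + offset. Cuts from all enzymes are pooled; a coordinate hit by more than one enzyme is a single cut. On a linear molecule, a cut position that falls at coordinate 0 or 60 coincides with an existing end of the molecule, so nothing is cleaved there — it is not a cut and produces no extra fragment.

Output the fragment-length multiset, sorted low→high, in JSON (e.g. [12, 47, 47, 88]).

[1,3,5,7,7,9,9,19]

Per-enzyme occurrences:
  NpsV GCGC/1: at [2] ⇒ [3]
  JekIV AAAA/0: at [12, 17, 43, 44] ⇒ [12, 17, 43, 44]
  YnoV CACCCATA/2: at [34, 49] ⇒ [36, 51]
  VbrIV (GCATTTC, off=2): no sites

All cut coordinates (distinct, sorted): [3, 12, 17, 36, 43, 44, 51]

Fragment lengths:
  [0,3): 3 bp
  [3,12): 9 bp
  [12,17): 5 bp
  [17,36): 19 bp
  [36,43): 7 bp
  [43,44): 1 bp
  [44,51): 7 bp
  [51,60): 9 bp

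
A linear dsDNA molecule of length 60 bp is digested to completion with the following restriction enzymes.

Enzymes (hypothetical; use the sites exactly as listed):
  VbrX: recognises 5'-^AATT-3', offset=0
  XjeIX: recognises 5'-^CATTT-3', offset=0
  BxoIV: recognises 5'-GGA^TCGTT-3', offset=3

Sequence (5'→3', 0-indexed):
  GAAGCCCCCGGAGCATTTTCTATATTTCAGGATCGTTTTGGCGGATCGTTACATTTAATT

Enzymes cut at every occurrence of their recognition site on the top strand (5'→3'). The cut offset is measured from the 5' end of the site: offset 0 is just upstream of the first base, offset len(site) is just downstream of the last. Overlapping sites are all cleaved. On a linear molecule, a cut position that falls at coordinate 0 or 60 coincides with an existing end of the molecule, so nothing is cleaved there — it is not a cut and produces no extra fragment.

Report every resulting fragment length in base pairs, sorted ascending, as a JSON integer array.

[4,5,6,13,13,19]

Scan for sites:
  VbrX AATT/0: at [56] ⇒ [56]
  XjeIX CATTT/0: at [13, 51] ⇒ [13, 51]
  BxoIV GGATCGTT/3: at [29, 42] ⇒ [32, 45]

All cut coordinates (distinct, sorted): [13, 32, 45, 51, 56]

Fragments:
  [0,13): 13 bp
  [13,32): 19 bp
  [32,45): 13 bp
  [45,51): 6 bp
  [51,56): 5 bp
  [56,60): 4 bp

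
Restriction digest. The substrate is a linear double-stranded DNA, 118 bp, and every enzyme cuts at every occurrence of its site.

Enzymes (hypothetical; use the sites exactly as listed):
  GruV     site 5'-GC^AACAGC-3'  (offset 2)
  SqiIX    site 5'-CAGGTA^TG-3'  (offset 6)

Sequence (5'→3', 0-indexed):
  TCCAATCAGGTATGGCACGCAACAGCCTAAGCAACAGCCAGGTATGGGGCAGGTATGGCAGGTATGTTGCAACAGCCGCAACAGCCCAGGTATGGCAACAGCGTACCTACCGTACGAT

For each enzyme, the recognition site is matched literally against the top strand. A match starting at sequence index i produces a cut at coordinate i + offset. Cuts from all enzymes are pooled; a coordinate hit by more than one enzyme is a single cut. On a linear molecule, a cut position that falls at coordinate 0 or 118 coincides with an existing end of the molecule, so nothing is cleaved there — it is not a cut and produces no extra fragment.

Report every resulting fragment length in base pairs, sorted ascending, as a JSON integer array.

Per-enzyme occurrences:
  GruV GCAACAGC/2: at [18, 30, 68, 77, 94] ⇒ [20, 32, 70, 79, 96]
  SqiIX CAGGTATG/6: at [6, 38, 49, 58, 86] ⇒ [12, 44, 55, 64, 92]

Pooled cuts: [12, 20, 32, 44, 55, 64, 70, 79, 92, 96]

Fragment lengths:
  [0,12): 12 bp
  [12,20): 8 bp
  [20,32): 12 bp
  [32,44): 12 bp
  [44,55): 11 bp
  [55,64): 9 bp
  [64,70): 6 bp
  [70,79): 9 bp
  [79,92): 13 bp
  [92,96): 4 bp
  [96,118): 22 bp

[4,6,8,9,9,11,12,12,12,13,22]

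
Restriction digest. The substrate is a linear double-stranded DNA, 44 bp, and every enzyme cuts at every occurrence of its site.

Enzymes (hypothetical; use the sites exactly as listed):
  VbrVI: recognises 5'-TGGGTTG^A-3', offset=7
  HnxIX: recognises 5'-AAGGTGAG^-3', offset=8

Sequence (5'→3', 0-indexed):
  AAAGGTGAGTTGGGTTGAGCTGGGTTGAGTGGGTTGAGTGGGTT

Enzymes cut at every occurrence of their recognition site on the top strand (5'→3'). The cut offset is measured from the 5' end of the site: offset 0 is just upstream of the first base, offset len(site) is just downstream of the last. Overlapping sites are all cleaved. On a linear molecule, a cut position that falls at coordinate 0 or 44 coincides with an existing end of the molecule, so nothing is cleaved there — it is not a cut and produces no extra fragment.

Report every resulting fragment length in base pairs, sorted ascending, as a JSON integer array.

[8,8,9,9,10]

Per-enzyme occurrences:
  VbrVI TGGGTTGA/7: at [10, 20, 29] ⇒ [17, 27, 36]
  HnxIX AAGGTGAG/8: at [1] ⇒ [9]

All cut coordinates (distinct, sorted): [9, 17, 27, 36]

Fragments:
  [0,9): 9 bp
  [9,17): 8 bp
  [17,27): 10 bp
  [27,36): 9 bp
  [36,44): 8 bp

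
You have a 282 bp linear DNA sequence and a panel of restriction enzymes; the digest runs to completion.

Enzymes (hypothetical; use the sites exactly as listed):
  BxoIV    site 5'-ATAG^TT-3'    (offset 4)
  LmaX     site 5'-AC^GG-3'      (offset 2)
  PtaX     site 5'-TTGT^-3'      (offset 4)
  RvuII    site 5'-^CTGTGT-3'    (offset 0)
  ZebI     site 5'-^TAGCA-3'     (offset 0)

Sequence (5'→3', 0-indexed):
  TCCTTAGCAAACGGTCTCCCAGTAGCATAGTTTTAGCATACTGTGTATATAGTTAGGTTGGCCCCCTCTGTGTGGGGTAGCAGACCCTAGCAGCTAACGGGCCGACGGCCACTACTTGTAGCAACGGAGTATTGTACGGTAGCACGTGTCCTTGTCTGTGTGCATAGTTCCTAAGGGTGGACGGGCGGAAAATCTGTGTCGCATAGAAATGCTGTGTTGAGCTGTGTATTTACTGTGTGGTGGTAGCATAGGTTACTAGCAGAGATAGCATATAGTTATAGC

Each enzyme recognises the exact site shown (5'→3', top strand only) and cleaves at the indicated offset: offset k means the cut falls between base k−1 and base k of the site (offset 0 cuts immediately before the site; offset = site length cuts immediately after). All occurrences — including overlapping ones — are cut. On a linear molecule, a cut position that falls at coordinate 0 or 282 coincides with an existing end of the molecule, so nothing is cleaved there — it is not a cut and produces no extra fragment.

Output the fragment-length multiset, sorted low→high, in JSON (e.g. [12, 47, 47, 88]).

Per-enzyme occurrences:
  BxoIV ATAGTT/4: at [26, 48, 163, 271] ⇒ [30, 52, 167, 275]
  LmaX ACGG/2: at [10, 96, 104, 123, 135, 180] ⇒ [12, 98, 106, 125, 137, 182]
  PtaX TTGT/4: at [115, 131, 151] ⇒ [119, 135, 155]
  RvuII CTGTGT/0: at [40, 67, 155, 193, 211, 221, 232] ⇒ [40, 67, 155, 193, 211, 221, 232]
  ZebI TAGCA/0: at [4, 22, 33, 77, 87, 118, 139, 243, 256, 265] ⇒ [4, 22, 33, 77, 87, 118, 139, 243, 256, 265]

All cut coordinates (distinct, sorted): [4, 12, 22, 30, 33, 40, 52, 67, 77, 87, 98, 106, 118, 119, 125, 135, 137, 139, 155, 167, 182, 193, 211, 221, 232, 243, 256, 265, 275]

Fragment lengths:
  [0,4): 4 bp
  [4,12): 8 bp
  [12,22): 10 bp
  [22,30): 8 bp
  [30,33): 3 bp
  [33,40): 7 bp
  [40,52): 12 bp
  [52,67): 15 bp
  [67,77): 10 bp
  [77,87): 10 bp
  [87,98): 11 bp
  [98,106): 8 bp
  [106,118): 12 bp
  [118,119): 1 bp
  [119,125): 6 bp
  [125,135): 10 bp
  [135,137): 2 bp
  [137,139): 2 bp
  [139,155): 16 bp
  [155,167): 12 bp
  [167,182): 15 bp
  [182,193): 11 bp
  [193,211): 18 bp
  [211,221): 10 bp
  [221,232): 11 bp
  [232,243): 11 bp
  [243,256): 13 bp
  [256,265): 9 bp
  [265,275): 10 bp
  [275,282): 7 bp

[1,2,2,3,4,6,7,7,8,8,8,9,10,10,10,10,10,10,11,11,11,11,12,12,12,13,15,15,16,18]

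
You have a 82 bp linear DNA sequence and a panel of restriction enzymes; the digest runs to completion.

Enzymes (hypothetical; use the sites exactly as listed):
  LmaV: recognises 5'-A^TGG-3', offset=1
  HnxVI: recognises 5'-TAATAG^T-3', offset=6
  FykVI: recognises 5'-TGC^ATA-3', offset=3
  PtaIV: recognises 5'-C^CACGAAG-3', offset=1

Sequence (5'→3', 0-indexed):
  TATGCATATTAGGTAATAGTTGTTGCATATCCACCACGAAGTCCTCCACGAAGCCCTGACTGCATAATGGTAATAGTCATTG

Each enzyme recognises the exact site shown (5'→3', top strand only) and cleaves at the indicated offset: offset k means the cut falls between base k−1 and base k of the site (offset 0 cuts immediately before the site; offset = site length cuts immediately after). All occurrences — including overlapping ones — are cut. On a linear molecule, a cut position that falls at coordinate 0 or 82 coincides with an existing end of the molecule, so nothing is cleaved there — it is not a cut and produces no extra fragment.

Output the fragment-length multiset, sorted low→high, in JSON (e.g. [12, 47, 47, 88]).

[4,5,6,7,8,9,12,14,17]

Site scan:
  LmaV ATGG/1: at [66] ⇒ [67]
  HnxVI TAATAGT/6: at [13, 70] ⇒ [19, 76]
  FykVI TGCATA/3: at [2, 23, 60] ⇒ [5, 26, 63]
  PtaIV CCACGAAG/1: at [33, 45] ⇒ [34, 46]

All cut coordinates (distinct, sorted): [5, 19, 26, 34, 46, 63, 67, 76]

Fragment lengths:
  [0,5): 5 bp
  [5,19): 14 bp
  [19,26): 7 bp
  [26,34): 8 bp
  [34,46): 12 bp
  [46,63): 17 bp
  [63,67): 4 bp
  [67,76): 9 bp
  [76,82): 6 bp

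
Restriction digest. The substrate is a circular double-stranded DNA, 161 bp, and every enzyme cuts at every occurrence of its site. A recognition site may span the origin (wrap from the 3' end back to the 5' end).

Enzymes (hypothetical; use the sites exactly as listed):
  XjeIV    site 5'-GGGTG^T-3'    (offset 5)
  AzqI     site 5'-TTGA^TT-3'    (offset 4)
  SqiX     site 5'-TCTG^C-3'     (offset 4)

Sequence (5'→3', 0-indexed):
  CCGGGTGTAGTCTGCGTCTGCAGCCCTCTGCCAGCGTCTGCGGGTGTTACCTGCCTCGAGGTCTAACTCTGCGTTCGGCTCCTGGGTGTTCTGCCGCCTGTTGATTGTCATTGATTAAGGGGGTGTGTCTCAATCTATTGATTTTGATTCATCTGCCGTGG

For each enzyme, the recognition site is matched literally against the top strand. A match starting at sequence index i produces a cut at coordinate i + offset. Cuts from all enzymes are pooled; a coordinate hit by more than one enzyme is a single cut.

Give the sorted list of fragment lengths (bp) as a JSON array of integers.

[5,6,6,6,7,8,10,10,10,11,11,13,16,17,25]

Site scan:
  XjeIV GGGTGT/5: at [2, 41, 83, 120] ⇒ [7, 46, 88, 125]
  AzqI TTGATT/4: at [100, 110, 137, 143] ⇒ [104, 114, 141, 147]
  SqiX TCTGC/4: at [10, 16, 26, 36, 67, 89, 151] ⇒ [14, 20, 30, 40, 71, 93, 155]

Pooled cuts: [7, 14, 20, 30, 40, 46, 71, 88, 93, 104, 114, 125, 141, 147, 155]

Fragment lengths:
  7→14: 7 bp
  14→20: 6 bp
  20→30: 10 bp
  30→40: 10 bp
  40→46: 6 bp
  46→71: 25 bp
  71→88: 17 bp
  88→93: 5 bp
  93→104: 11 bp
  104→114: 10 bp
  114→125: 11 bp
  125→141: 16 bp
  141→147: 6 bp
  147→155: 8 bp
  155→7 (wrap): 161-155+7 = 13 bp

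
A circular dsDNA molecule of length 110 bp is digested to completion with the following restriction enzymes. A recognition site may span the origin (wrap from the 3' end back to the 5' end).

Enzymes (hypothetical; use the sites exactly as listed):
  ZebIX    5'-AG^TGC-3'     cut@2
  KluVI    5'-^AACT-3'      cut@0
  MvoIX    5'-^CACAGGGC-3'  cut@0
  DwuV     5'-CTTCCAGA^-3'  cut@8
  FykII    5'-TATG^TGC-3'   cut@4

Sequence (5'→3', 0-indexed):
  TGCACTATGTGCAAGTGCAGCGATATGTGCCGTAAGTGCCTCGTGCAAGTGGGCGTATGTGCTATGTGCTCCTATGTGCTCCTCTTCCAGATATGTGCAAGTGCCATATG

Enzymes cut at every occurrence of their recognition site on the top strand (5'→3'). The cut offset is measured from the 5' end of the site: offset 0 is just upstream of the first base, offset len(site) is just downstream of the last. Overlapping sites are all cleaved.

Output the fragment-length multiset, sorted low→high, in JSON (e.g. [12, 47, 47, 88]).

Per-enzyme occurrences:
  ZebIX AGTGC/2: at [13, 34, 99] ⇒ [15, 36, 101]
  KluVI (AACT, off=0): no sites
  MvoIX (CACAGGGC, off=0): no sites
  DwuV CTTCCAGA/8: at [83] ⇒ [91]
  FykII TATGTGC/4: at [5, 23, 55, 62, 72, 91, 106] ⇒ [0, 9, 27, 59, 66, 76, 95]

Pooled cuts: [0, 9, 15, 27, 36, 59, 66, 76, 91, 95, 101]

Fragment lengths:
  0→9: 9 bp
  9→15: 6 bp
  15→27: 12 bp
  27→36: 9 bp
  36→59: 23 bp
  59→66: 7 bp
  66→76: 10 bp
  76→91: 15 bp
  91→95: 4 bp
  95→101: 6 bp
  101→0 (wrap): 110-101+0 = 9 bp

[4,6,6,7,9,9,9,10,12,15,23]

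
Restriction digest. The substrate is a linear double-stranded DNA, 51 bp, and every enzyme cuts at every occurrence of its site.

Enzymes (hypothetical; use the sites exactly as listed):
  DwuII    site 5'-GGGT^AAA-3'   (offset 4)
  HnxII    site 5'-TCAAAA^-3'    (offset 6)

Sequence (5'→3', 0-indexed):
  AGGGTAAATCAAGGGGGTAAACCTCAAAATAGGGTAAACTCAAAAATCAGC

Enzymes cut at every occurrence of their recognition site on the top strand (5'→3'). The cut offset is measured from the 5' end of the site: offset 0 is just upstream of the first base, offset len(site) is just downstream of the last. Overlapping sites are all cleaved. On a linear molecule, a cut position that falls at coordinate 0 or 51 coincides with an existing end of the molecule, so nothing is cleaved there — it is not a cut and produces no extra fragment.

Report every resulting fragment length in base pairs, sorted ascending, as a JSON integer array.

Site scan:
  DwuII (GGGTAAA, off=4): starts [1, 14, 31] → cuts [5, 18, 35]
  HnxII (TCAAAA, off=6): starts [23, 39] → cuts [29, 45]

All cut coordinates (distinct, sorted): [5, 18, 29, 35, 45]

Fragments:
  [0,5): 5 bp
  [5,18): 13 bp
  [18,29): 11 bp
  [29,35): 6 bp
  [35,45): 10 bp
  [45,51): 6 bp

[5,6,6,10,11,13]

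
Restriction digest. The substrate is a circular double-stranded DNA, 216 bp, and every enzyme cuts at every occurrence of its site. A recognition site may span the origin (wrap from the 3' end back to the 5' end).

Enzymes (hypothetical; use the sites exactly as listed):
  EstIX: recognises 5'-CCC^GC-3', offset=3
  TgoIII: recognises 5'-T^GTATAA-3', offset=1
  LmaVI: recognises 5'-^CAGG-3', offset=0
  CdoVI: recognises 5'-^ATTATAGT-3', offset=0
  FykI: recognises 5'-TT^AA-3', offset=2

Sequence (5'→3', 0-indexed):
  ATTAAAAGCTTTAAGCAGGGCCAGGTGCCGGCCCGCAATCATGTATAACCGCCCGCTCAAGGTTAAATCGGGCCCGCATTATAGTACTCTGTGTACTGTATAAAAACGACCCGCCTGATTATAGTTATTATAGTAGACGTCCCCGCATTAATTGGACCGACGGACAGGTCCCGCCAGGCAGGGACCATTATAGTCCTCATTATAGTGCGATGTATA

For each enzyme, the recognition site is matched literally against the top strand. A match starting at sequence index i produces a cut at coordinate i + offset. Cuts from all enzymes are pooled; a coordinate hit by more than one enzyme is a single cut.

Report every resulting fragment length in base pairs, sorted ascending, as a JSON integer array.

[2,2,3,4,5,5,6,8,8,8,8,9,9,10,11,12,12,13,13,15,15,18,20]

Per-enzyme occurrences:
  EstIX CCCGC/3: at [31, 51, 72, 109, 141, 169] ⇒ [34, 54, 75, 112, 144, 172]
  TgoIII TGTATAA/1: at [41, 96, 210] ⇒ [42, 97, 211]
  LmaVI CAGG/0: at [15, 21, 164, 174, 178] ⇒ [15, 21, 164, 174, 178]
  CdoVI ATTATAGT/0: at [77, 117, 126, 186, 198] ⇒ [77, 117, 126, 186, 198]
  FykI TTAA/2: at [1, 10, 62, 147] ⇒ [3, 12, 64, 149]

All cut coordinates (distinct, sorted): [3, 12, 15, 21, 34, 42, 54, 64, 75, 77, 97, 112, 117, 126, 144, 149, 164, 172, 174, 178, 186, 198, 211]

Fragment lengths:
  3→12: 9 bp
  12→15: 3 bp
  15→21: 6 bp
  21→34: 13 bp
  34→42: 8 bp
  42→54: 12 bp
  54→64: 10 bp
  64→75: 11 bp
  75→77: 2 bp
  77→97: 20 bp
  97→112: 15 bp
  112→117: 5 bp
  117→126: 9 bp
  126→144: 18 bp
  144→149: 5 bp
  149→164: 15 bp
  164→172: 8 bp
  172→174: 2 bp
  174→178: 4 bp
  178→186: 8 bp
  186→198: 12 bp
  198→211: 13 bp
  211→3 (wrap): 216-211+3 = 8 bp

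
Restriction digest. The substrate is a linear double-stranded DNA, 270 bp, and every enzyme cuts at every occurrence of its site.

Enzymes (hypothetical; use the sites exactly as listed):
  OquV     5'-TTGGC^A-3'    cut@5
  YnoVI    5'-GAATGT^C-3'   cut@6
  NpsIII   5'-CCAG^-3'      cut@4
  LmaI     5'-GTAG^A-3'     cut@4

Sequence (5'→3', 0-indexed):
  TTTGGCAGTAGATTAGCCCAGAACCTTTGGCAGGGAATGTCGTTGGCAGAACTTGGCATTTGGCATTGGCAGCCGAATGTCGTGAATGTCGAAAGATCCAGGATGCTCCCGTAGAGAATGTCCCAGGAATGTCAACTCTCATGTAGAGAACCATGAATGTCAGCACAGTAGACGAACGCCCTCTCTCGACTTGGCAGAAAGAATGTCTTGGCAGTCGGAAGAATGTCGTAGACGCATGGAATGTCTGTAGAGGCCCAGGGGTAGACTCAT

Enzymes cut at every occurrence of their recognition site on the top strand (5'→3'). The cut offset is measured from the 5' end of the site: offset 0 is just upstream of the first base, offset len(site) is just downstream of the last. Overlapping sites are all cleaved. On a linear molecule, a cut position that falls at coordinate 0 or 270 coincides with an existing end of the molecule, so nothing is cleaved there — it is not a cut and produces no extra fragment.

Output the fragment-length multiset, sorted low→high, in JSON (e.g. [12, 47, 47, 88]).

Scan for sites:
  OquV TTGGCA/5: at [1, 26, 42, 52, 59, 65, 190, 207] ⇒ [6, 31, 47, 57, 64, 70, 195, 212]
  YnoVI GAATGTC/6: at [34, 74, 83, 115, 126, 154, 200, 220, 238] ⇒ [40, 80, 89, 121, 132, 160, 206, 226, 244]
  NpsIII CCAG/4: at [17, 97, 122, 254] ⇒ [21, 101, 126, 258]
  LmaI GTAGA/4: at [7, 110, 142, 167, 227, 246, 260] ⇒ [11, 114, 146, 171, 231, 250, 264]

All cut coordinates (distinct, sorted): [6, 11, 21, 31, 40, 47, 57, 64, 70, 80, 89, 101, 114, 121, 126, 132, 146, 160, 171, 195, 206, 212, 226, 231, 244, 250, 258, 264]

Fragment lengths:
  [0,6): 6 bp
  [6,11): 5 bp
  [11,21): 10 bp
  [21,31): 10 bp
  [31,40): 9 bp
  [40,47): 7 bp
  [47,57): 10 bp
  [57,64): 7 bp
  [64,70): 6 bp
  [70,80): 10 bp
  [80,89): 9 bp
  [89,101): 12 bp
  [101,114): 13 bp
  [114,121): 7 bp
  [121,126): 5 bp
  [126,132): 6 bp
  [132,146): 14 bp
  [146,160): 14 bp
  [160,171): 11 bp
  [171,195): 24 bp
  [195,206): 11 bp
  [206,212): 6 bp
  [212,226): 14 bp
  [226,231): 5 bp
  [231,244): 13 bp
  [244,250): 6 bp
  [250,258): 8 bp
  [258,264): 6 bp
  [264,270): 6 bp

[5,5,5,6,6,6,6,6,6,6,7,7,7,8,9,9,10,10,10,10,11,11,12,13,13,14,14,14,24]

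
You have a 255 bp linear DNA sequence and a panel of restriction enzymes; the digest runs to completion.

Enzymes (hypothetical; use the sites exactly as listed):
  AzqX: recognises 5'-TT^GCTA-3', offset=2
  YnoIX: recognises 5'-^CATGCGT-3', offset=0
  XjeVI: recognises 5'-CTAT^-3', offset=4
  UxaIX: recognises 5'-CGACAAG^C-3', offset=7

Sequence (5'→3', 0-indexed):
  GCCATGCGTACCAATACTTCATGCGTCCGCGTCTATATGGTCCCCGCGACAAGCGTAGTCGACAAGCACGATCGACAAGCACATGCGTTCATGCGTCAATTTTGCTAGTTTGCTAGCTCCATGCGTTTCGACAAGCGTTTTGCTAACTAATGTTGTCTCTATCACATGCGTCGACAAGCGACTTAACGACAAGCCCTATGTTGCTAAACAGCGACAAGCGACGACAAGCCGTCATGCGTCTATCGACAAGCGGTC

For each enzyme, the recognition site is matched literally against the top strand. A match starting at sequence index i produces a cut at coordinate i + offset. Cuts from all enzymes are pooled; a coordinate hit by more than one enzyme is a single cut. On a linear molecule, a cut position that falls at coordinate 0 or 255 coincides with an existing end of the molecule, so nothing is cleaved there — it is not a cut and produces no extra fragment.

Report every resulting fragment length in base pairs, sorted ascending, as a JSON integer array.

[2,2,2,3,4,5,6,6,7,8,8,8,10,11,13,13,14,14,15,16,16,17,17,17,21]

Per-enzyme occurrences:
  AzqX TTGCTA/2: at [101, 109, 139, 200] ⇒ [103, 111, 141, 202]
  YnoIX CATGCGT/0: at [2, 19, 81, 89, 119, 164, 232] ⇒ [2, 19, 81, 89, 119, 164, 232]
  XjeVI CTAT/4: at [32, 158, 195, 239] ⇒ [36, 162, 199, 243]
  UxaIX CGACAAGC/7: at [46, 59, 72, 128, 171, 186, 211, 221, 243] ⇒ [53, 66, 79, 135, 178, 193, 218, 228, 250]

All cut coordinates (distinct, sorted): [2, 19, 36, 53, 66, 79, 81, 89, 103, 111, 119, 135, 141, 162, 164, 178, 193, 199, 202, 218, 228, 232, 243, 250]

Fragments:
  [0,2): 2 bp
  [2,19): 17 bp
  [19,36): 17 bp
  [36,53): 17 bp
  [53,66): 13 bp
  [66,79): 13 bp
  [79,81): 2 bp
  [81,89): 8 bp
  [89,103): 14 bp
  [103,111): 8 bp
  [111,119): 8 bp
  [119,135): 16 bp
  [135,141): 6 bp
  [141,162): 21 bp
  [162,164): 2 bp
  [164,178): 14 bp
  [178,193): 15 bp
  [193,199): 6 bp
  [199,202): 3 bp
  [202,218): 16 bp
  [218,228): 10 bp
  [228,232): 4 bp
  [232,243): 11 bp
  [243,250): 7 bp
  [250,255): 5 bp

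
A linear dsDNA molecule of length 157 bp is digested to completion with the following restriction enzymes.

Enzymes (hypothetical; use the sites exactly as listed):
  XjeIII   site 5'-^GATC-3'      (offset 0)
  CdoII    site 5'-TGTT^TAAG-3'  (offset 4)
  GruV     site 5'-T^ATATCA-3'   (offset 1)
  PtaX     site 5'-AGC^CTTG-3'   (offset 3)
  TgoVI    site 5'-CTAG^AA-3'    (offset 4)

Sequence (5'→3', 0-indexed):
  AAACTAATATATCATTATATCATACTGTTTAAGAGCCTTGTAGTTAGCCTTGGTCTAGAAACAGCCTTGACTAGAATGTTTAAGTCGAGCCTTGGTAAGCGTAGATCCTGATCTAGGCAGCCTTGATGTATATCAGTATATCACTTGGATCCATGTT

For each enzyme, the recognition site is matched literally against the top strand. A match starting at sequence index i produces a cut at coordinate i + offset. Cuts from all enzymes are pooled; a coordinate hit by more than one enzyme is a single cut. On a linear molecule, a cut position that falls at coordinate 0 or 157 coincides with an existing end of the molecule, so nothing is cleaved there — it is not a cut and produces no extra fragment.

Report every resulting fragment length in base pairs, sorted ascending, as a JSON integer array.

[6,6,7,7,8,8,8,8,9,10,10,10,10,12,12,13,13]

Scan for sites:
  XjeIII GATC/0: at [103, 109, 147] ⇒ [103, 109, 147]
  CdoII TGTTTAAG/4: at [25, 76] ⇒ [29, 80]
  GruV TATATCA/1: at [7, 15, 128, 136] ⇒ [8, 16, 129, 137]
  PtaX AGCCTTG/3: at [33, 45, 62, 87, 118] ⇒ [36, 48, 65, 90, 121]
  TgoVI CTAGAA/4: at [54, 70] ⇒ [58, 74]

Pooled cuts: [8, 16, 29, 36, 48, 58, 65, 74, 80, 90, 103, 109, 121, 129, 137, 147]

Fragment lengths:
  [0,8): 8 bp
  [8,16): 8 bp
  [16,29): 13 bp
  [29,36): 7 bp
  [36,48): 12 bp
  [48,58): 10 bp
  [58,65): 7 bp
  [65,74): 9 bp
  [74,80): 6 bp
  [80,90): 10 bp
  [90,103): 13 bp
  [103,109): 6 bp
  [109,121): 12 bp
  [121,129): 8 bp
  [129,137): 8 bp
  [137,147): 10 bp
  [147,157): 10 bp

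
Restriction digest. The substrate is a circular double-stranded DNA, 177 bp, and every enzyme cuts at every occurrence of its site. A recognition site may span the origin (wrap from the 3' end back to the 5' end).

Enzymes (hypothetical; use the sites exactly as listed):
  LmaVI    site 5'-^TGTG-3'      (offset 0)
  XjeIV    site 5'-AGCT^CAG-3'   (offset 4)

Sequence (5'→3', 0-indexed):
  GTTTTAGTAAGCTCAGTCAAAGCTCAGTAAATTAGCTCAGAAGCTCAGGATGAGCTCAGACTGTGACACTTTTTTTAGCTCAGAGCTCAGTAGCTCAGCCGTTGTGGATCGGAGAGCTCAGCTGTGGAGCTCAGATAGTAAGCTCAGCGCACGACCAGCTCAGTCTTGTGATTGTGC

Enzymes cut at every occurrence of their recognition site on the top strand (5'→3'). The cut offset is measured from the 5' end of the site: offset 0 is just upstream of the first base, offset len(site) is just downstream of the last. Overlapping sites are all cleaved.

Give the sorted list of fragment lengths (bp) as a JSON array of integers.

Site scan:
  LmaVI (TGTG, off=0): starts [61, 102, 122, 166, 172] → cuts [61, 102, 122, 166, 172]
  XjeIV (AGCTCAG, off=4): starts [9, 20, 33, 41, 52, 76, 83, 91, 114, 127, 140, 156] → cuts [13, 24, 37, 45, 56, 80, 87, 95, 118, 131, 144, 160]

All cut coordinates (distinct, sorted): [13, 24, 37, 45, 56, 61, 80, 87, 95, 102, 118, 122, 131, 144, 160, 166, 172]

Fragments:
  13→24: 11 bp
  24→37: 13 bp
  37→45: 8 bp
  45→56: 11 bp
  56→61: 5 bp
  61→80: 19 bp
  80→87: 7 bp
  87→95: 8 bp
  95→102: 7 bp
  102→118: 16 bp
  118→122: 4 bp
  122→131: 9 bp
  131→144: 13 bp
  144→160: 16 bp
  160→166: 6 bp
  166→172: 6 bp
  172→13 (wrap): 177-172+13 = 18 bp

[4,5,6,6,7,7,8,8,9,11,11,13,13,16,16,18,19]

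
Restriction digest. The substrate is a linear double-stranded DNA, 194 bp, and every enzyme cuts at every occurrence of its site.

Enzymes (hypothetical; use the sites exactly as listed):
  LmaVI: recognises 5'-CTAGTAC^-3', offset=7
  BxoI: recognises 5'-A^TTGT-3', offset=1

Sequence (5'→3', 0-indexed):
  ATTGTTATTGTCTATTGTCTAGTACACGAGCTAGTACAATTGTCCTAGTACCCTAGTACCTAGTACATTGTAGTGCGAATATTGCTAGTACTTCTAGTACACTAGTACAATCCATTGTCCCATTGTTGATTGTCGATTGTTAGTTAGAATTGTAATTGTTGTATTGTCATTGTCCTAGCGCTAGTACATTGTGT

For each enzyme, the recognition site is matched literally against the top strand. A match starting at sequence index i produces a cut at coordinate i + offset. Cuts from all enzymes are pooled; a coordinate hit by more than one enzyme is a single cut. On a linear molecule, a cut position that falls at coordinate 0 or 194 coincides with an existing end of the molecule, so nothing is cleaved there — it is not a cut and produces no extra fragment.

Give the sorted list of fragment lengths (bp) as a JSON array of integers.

[1,1,1,2,6,6,6,6,6,7,7,7,7,8,8,8,8,9,11,12,12,13,18,24]

Scan for sites:
  LmaVI (CTAGTAC, off=7): starts [18, 30, 44, 52, 59, 84, 93, 101, 180] → cuts [25, 37, 51, 59, 66, 91, 100, 108, 187]
  BxoI (ATTGT, off=1): starts [0, 6, 13, 38, 66, 113, 121, 128, 135, 148, 154, 162, 168, 187] → cuts [1, 7, 14, 39, 67, 114, 122, 129, 136, 149, 155, 163, 169, 188]

Pooled cuts: [1, 7, 14, 25, 37, 39, 51, 59, 66, 67, 91, 100, 108, 114, 122, 129, 136, 149, 155, 163, 169, 187, 188]

Fragments:
  [0,1): 1 bp
  [1,7): 6 bp
  [7,14): 7 bp
  [14,25): 11 bp
  [25,37): 12 bp
  [37,39): 2 bp
  [39,51): 12 bp
  [51,59): 8 bp
  [59,66): 7 bp
  [66,67): 1 bp
  [67,91): 24 bp
  [91,100): 9 bp
  [100,108): 8 bp
  [108,114): 6 bp
  [114,122): 8 bp
  [122,129): 7 bp
  [129,136): 7 bp
  [136,149): 13 bp
  [149,155): 6 bp
  [155,163): 8 bp
  [163,169): 6 bp
  [169,187): 18 bp
  [187,188): 1 bp
  [188,194): 6 bp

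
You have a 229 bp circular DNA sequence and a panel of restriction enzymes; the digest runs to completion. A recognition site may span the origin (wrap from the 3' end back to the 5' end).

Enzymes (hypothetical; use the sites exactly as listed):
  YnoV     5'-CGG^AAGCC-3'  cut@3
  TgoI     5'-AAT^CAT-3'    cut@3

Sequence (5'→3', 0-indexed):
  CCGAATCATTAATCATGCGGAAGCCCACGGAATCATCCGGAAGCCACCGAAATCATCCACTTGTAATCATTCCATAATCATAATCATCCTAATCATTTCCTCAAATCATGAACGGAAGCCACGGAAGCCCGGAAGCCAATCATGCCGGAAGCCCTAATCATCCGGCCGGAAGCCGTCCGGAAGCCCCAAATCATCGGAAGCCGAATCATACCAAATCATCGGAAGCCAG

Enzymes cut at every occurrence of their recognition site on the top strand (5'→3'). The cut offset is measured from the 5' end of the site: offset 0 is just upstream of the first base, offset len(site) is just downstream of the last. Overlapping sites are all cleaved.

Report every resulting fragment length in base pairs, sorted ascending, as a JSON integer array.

Scan for sites:
  YnoV (CGGAAGCC, off=3): starts [17, 37, 112, 121, 129, 145, 166, 177, 194, 219] → cuts [20, 40, 115, 124, 132, 148, 169, 180, 197, 222]
  TgoI (AATCAT, off=3): starts [3, 10, 30, 50, 64, 75, 81, 90, 103, 137, 155, 188, 203, 213] → cuts [6, 13, 33, 53, 67, 78, 84, 93, 106, 140, 158, 191, 206, 216]

All cut coordinates (distinct, sorted): [6, 13, 20, 33, 40, 53, 67, 78, 84, 93, 106, 115, 124, 132, 140, 148, 158, 169, 180, 191, 197, 206, 216, 222]

Fragment lengths:
  6→13: 7 bp
  13→20: 7 bp
  20→33: 13 bp
  33→40: 7 bp
  40→53: 13 bp
  53→67: 14 bp
  67→78: 11 bp
  78→84: 6 bp
  84→93: 9 bp
  93→106: 13 bp
  106→115: 9 bp
  115→124: 9 bp
  124→132: 8 bp
  132→140: 8 bp
  140→148: 8 bp
  148→158: 10 bp
  158→169: 11 bp
  169→180: 11 bp
  180→191: 11 bp
  191→197: 6 bp
  197→206: 9 bp
  206→216: 10 bp
  216→222: 6 bp
  222→6 (wrap): 229-222+6 = 13 bp

[6,6,6,7,7,7,8,8,8,9,9,9,9,10,10,11,11,11,11,13,13,13,13,14]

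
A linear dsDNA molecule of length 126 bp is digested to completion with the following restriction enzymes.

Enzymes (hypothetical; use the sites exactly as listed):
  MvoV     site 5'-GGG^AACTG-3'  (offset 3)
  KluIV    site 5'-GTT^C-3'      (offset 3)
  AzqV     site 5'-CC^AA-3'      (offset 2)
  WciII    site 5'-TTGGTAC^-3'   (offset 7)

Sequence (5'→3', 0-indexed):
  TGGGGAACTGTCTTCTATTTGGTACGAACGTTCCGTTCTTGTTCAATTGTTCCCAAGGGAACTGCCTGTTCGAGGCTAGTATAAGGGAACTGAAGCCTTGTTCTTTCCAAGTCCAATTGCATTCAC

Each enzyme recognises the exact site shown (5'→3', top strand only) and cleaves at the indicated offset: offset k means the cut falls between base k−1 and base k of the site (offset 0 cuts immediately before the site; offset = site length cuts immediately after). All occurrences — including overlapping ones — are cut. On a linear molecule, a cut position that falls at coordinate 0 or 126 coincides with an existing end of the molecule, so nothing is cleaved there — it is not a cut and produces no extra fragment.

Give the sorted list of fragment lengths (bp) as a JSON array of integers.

[3,5,5,5,6,6,6,7,8,11,12,15,17,20]

Site scan:
  MvoV (GGGAACTG, off=3): starts [2, 56, 84] → cuts [5, 59, 87]
  KluIV (GTTC, off=3): starts [29, 34, 40, 48, 67, 99] → cuts [32, 37, 43, 51, 70, 102]
  AzqV (CCAA, off=2): starts [52, 106, 112] → cuts [54, 108, 114]
  WciII (TTGGTAC, off=7): starts [18] → cuts [25]

Pooled cuts: [5, 25, 32, 37, 43, 51, 54, 59, 70, 87, 102, 108, 114]

Fragments:
  [0,5): 5 bp
  [5,25): 20 bp
  [25,32): 7 bp
  [32,37): 5 bp
  [37,43): 6 bp
  [43,51): 8 bp
  [51,54): 3 bp
  [54,59): 5 bp
  [59,70): 11 bp
  [70,87): 17 bp
  [87,102): 15 bp
  [102,108): 6 bp
  [108,114): 6 bp
  [114,126): 12 bp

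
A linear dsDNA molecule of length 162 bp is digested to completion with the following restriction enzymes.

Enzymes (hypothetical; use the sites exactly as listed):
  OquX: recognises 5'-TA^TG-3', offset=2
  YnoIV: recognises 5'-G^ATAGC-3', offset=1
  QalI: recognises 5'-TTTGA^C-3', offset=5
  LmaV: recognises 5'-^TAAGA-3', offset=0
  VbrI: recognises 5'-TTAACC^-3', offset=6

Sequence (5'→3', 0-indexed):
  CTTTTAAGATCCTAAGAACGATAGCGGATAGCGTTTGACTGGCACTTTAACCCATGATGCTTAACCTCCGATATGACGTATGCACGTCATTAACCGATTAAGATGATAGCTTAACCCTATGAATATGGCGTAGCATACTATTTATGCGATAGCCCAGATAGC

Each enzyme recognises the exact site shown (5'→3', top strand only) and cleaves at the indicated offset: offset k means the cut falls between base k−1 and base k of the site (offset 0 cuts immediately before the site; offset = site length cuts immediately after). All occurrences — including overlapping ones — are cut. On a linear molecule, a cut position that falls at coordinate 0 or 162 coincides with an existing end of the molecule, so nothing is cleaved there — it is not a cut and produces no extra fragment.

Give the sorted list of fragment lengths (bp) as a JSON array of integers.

Site scan:
  OquX TATG/2: at [71, 78, 117, 123, 142] ⇒ [73, 80, 119, 125, 144]
  YnoIV GATAGC/1: at [19, 26, 104, 147, 156] ⇒ [20, 27, 105, 148, 157]
  QalI TTTGAC/5: at [33] ⇒ [38]
  LmaV TAAGA/0: at [4, 12, 98] ⇒ [4, 12, 98]
  VbrI TTAACC/6: at [46, 60, 89, 110] ⇒ [52, 66, 95, 116]

All cut coordinates (distinct, sorted): [4, 12, 20, 27, 38, 52, 66, 73, 80, 95, 98, 105, 116, 119, 125, 144, 148, 157]

Fragments:
  [0,4): 4 bp
  [4,12): 8 bp
  [12,20): 8 bp
  [20,27): 7 bp
  [27,38): 11 bp
  [38,52): 14 bp
  [52,66): 14 bp
  [66,73): 7 bp
  [73,80): 7 bp
  [80,95): 15 bp
  [95,98): 3 bp
  [98,105): 7 bp
  [105,116): 11 bp
  [116,119): 3 bp
  [119,125): 6 bp
  [125,144): 19 bp
  [144,148): 4 bp
  [148,157): 9 bp
  [157,162): 5 bp

[3,3,4,4,5,6,7,7,7,7,8,8,9,11,11,14,14,15,19]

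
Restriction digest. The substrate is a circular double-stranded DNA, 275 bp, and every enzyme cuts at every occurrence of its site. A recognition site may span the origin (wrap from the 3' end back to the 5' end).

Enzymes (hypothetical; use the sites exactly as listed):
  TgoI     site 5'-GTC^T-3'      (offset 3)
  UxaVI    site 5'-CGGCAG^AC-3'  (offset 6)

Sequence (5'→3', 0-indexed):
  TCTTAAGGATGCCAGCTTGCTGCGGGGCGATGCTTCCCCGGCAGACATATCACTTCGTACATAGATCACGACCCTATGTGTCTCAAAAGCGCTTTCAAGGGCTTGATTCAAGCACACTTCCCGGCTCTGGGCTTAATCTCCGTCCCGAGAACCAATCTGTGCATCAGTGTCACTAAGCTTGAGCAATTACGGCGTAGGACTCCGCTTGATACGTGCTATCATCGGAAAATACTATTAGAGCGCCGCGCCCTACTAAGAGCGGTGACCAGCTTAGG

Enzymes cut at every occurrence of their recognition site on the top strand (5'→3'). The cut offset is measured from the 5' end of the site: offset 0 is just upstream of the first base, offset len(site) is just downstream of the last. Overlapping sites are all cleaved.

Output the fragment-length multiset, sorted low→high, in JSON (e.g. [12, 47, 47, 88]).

Site scan:
  TgoI GTCT/3: at [79, 274] ⇒ [2, 82]
  UxaVI CGGCAGAC/6: at [38] ⇒ [44]

All cut coordinates (distinct, sorted): [2, 44, 82]

Fragment lengths:
  2→44: 42 bp
  44→82: 38 bp
  82→2 (wrap): 275-82+2 = 195 bp

[38,42,195]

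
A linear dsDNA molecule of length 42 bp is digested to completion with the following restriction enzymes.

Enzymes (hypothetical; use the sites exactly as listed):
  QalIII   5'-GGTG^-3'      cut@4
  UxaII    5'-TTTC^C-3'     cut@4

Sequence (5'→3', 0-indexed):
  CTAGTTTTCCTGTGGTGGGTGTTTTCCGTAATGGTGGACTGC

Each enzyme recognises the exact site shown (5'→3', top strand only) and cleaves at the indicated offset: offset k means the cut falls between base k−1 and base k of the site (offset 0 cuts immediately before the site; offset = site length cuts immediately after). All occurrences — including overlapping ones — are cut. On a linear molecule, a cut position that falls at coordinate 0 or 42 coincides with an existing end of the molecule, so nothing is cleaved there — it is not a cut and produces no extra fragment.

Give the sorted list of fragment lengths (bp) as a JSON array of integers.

Per-enzyme occurrences:
  QalIII (GGTG, off=4): starts [13, 17, 32] → cuts [17, 21, 36]
  UxaII (TTTCC, off=4): starts [5, 22] → cuts [9, 26]

All cut coordinates (distinct, sorted): [9, 17, 21, 26, 36]

Fragment lengths:
  [0,9): 9 bp
  [9,17): 8 bp
  [17,21): 4 bp
  [21,26): 5 bp
  [26,36): 10 bp
  [36,42): 6 bp

[4,5,6,8,9,10]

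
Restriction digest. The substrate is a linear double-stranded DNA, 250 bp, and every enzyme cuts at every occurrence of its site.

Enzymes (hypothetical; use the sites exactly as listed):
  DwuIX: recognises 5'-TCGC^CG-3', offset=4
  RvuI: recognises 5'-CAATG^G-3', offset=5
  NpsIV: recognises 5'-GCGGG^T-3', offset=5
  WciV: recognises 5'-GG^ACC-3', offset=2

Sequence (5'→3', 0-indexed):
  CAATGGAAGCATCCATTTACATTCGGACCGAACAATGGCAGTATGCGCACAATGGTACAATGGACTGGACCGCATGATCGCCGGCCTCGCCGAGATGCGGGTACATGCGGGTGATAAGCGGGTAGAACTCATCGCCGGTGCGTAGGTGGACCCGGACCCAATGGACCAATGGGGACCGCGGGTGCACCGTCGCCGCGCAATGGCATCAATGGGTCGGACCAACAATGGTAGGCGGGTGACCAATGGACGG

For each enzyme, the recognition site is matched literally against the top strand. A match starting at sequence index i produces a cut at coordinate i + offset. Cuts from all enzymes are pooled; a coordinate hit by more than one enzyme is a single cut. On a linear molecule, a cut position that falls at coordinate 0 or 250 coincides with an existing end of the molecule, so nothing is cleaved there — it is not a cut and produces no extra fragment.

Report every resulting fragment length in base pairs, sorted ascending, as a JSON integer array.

Site scan:
  DwuIX TCGCCG/4: at [77, 86, 131, 189] ⇒ [81, 90, 135, 193]
  RvuI CAATGG/5: at [0, 32, 49, 57, 158, 166, 197, 206, 222, 240] ⇒ [5, 37, 54, 62, 163, 171, 202, 211, 227, 245]
  NpsIV GCGGGT/5: at [96, 106, 117, 177, 231] ⇒ [101, 111, 122, 182, 236]
  WciV GGACC/2: at [24, 66, 147, 153, 162, 172, 215] ⇒ [26, 68, 149, 155, 164, 174, 217]

All cut coordinates (distinct, sorted): [5, 26, 37, 54, 62, 68, 81, 90, 101, 111, 122, 135, 149, 155, 163, 164, 171, 174, 182, 193, 202, 211, 217, 227, 236, 245]

Fragment lengths:
  [0,5): 5 bp
  [5,26): 21 bp
  [26,37): 11 bp
  [37,54): 17 bp
  [54,62): 8 bp
  [62,68): 6 bp
  [68,81): 13 bp
  [81,90): 9 bp
  [90,101): 11 bp
  [101,111): 10 bp
  [111,122): 11 bp
  [122,135): 13 bp
  [135,149): 14 bp
  [149,155): 6 bp
  [155,163): 8 bp
  [163,164): 1 bp
  [164,171): 7 bp
  [171,174): 3 bp
  [174,182): 8 bp
  [182,193): 11 bp
  [193,202): 9 bp
  [202,211): 9 bp
  [211,217): 6 bp
  [217,227): 10 bp
  [227,236): 9 bp
  [236,245): 9 bp
  [245,250): 5 bp

[1,3,5,5,6,6,6,7,8,8,8,9,9,9,9,9,10,10,11,11,11,11,13,13,14,17,21]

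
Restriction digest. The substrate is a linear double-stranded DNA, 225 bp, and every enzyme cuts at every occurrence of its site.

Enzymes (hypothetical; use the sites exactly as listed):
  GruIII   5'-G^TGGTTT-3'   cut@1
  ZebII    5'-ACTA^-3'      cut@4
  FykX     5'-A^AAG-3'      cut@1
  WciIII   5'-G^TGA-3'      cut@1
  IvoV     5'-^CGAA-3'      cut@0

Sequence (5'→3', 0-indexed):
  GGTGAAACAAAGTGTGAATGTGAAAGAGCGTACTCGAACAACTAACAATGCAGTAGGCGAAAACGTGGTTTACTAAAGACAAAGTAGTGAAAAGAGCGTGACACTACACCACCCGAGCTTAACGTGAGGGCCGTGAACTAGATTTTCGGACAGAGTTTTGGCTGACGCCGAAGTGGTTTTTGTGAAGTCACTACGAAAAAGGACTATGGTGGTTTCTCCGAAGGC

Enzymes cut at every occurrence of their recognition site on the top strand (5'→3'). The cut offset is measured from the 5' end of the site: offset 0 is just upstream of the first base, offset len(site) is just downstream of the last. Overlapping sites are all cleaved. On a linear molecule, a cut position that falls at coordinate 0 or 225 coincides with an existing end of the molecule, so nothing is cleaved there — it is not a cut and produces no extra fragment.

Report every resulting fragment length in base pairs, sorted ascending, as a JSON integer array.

[2,3,3,4,5,5,5,6,6,6,7,7,7,7,8,8,8,9,9,9,10,10,11,11,13,18,28]

Site scan:
  GruIII GTGGTTT/1: at [64, 172, 208] ⇒ [65, 173, 209]
  ZebII ACTA/4: at [40, 71, 102, 136, 189, 202] ⇒ [44, 75, 106, 140, 193, 206]
  FykX AAAG/1: at [8, 22, 74, 80, 90, 197] ⇒ [9, 23, 75, 81, 91, 198]
  WciIII GTGA/1: at [1, 13, 19, 86, 97, 123, 132, 181] ⇒ [2, 14, 20, 87, 98, 124, 133, 182]
  IvoV CGAA/0: at [34, 57, 168, 193, 218] ⇒ [34, 57, 168, 193, 218]

All cut coordinates (distinct, sorted): [2, 9, 14, 20, 23, 34, 44, 57, 65, 75, 81, 87, 91, 98, 106, 124, 133, 140, 168, 173, 182, 193, 198, 206, 209, 218]

Fragment lengths:
  [0,2): 2 bp
  [2,9): 7 bp
  [9,14): 5 bp
  [14,20): 6 bp
  [20,23): 3 bp
  [23,34): 11 bp
  [34,44): 10 bp
  [44,57): 13 bp
  [57,65): 8 bp
  [65,75): 10 bp
  [75,81): 6 bp
  [81,87): 6 bp
  [87,91): 4 bp
  [91,98): 7 bp
  [98,106): 8 bp
  [106,124): 18 bp
  [124,133): 9 bp
  [133,140): 7 bp
  [140,168): 28 bp
  [168,173): 5 bp
  [173,182): 9 bp
  [182,193): 11 bp
  [193,198): 5 bp
  [198,206): 8 bp
  [206,209): 3 bp
  [209,218): 9 bp
  [218,225): 7 bp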